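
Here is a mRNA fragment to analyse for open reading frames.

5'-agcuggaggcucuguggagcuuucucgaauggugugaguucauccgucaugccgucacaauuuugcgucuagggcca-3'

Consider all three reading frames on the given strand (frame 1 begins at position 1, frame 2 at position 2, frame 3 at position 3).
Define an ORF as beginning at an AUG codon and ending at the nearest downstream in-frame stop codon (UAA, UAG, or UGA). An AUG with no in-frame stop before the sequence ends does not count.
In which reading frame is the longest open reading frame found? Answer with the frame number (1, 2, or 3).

1

Frame 1: AGC UGG AGG CUC UGU GGA GCU UUC UCG AAU GGU GUG AGU UCA UCC GUC AUG CCG UCA CAA UUU UGC GUC UAG GGC — AUG at 49, stop UAG at 70 → 24 nt.
Frame 2: GCU GGA GGC UCU GUG GAG CUU UCU CGA AUG GUG UGA GUU CAU CCG UCA UGC CGU CAC AAU UUU GCG UCU AGG GCC — AUG at 29, stop UGA at 35 → 9 nt.
Frame 3: CUG GAG GCU CUG UGG AGC UUU CUC GAA UGG UGU GAG UUC AUC CGU CAU GCC GUC ACA AUU UUG CGU CUA GGG CCA — no AUG→stop ORF.
Longest ORF is 24 nt in frame 1 (positions 49–72).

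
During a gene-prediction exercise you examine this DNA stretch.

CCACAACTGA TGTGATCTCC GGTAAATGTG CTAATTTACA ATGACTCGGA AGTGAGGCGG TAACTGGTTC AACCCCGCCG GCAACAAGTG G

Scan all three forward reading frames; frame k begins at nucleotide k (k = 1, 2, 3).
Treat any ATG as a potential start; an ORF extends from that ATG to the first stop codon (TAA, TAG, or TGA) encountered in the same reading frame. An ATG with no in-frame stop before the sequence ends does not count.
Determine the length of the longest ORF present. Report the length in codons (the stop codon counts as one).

Frame 1: CCA CAA CTG ATG TGA TCT CCG GTA AAT GTG CTA ATT TAC AAT GAC TCG GAA GTG AGG CGG TAA CTG GTT CAA CCC CGC CGG CAA CAA GTG — ATG at 10, stop TGA at 13 → 6 nt.
Frame 2: CAC AAC TGA TGT GAT CTC CGG TAA ATG TGC TAA TTT ACA ATG ACT CGG AAG TGA GGC GGT AAC TGG TTC AAC CCC GCC GGC AAC AAG TGG — ATG at 26, stop TAA at 32 → 9 nt; ATG at 41, stop TGA at 53 → 15 nt.
Frame 3: ACA ACT GAT GTG ATC TCC GGT AAA TGT GCT AAT TTA CAA TGA CTC GGA AGT GAG GCG GTA ACT GGT TCA ACC CCG CCG GCA ACA AGT — no ATG→stop ORF.
Longest: frame 2, positions 41–55, 15 nt = 5 codons = 4 aa. → 5 codons.

5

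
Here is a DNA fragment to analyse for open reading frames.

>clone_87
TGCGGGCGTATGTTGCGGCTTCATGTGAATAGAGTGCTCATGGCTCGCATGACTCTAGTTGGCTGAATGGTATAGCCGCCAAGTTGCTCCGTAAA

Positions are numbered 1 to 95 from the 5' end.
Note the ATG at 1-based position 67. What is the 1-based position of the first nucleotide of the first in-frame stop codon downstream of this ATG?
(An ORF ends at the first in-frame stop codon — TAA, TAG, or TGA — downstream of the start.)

73

Codons from position 67: ATG (67–69), GTA (70–72), TAG (73–75).
TAG is a stop codon; it begins at position 73.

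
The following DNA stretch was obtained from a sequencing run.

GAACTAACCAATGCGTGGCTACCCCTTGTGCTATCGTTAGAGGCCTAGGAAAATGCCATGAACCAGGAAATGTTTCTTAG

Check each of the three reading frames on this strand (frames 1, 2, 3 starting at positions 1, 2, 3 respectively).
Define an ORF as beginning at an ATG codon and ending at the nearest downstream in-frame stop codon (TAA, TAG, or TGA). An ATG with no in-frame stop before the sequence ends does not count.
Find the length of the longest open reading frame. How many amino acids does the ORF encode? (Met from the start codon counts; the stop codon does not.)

9

Frame 1: GAA CTA ACC AAT GCG TGG CTA CCC CTT GTG CTA TCG TTA GAG GCC TAG GAA AAT GCC ATG AAC CAG GAA ATG TTT CTT — no ATG→stop ORF.
Frame 2: AAC TAA CCA ATG CGT GGC TAC CCC TTG TGC TAT CGT TAG AGG CCT AGG AAA ATG CCA TGA ACC AGG AAA TGT TTC TTA — ATG at 11, stop TAG at 38 → 30 nt; ATG at 53, stop TGA at 59 → 9 nt.
Frame 3: ACT AAC CAA TGC GTG GCT ACC CCT TGT GCT ATC GTT AGA GGC CTA GGA AAA TGC CAT GAA CCA GGA AAT GTT TCT TAG — no ATG→stop ORF.
Longest: frame 2, positions 11–40, 30 nt = 10 codons = 9 aa. → 9 amino acids.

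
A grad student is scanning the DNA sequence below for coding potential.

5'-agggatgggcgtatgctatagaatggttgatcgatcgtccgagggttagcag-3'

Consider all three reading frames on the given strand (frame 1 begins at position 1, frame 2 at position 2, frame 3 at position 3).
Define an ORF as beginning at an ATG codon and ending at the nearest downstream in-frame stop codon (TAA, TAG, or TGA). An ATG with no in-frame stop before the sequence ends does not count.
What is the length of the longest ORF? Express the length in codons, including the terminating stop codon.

15

Frame 1: AGG GAT GGG CGT ATG CTA TAG AAT GGT TGA TCG ATC GTC CGA GGG TTA GCA — ATG at 13, stop TAG at 19 → 9 nt.
Frame 2: GGG ATG GGC GTA TGC TAT AGA ATG GTT GAT CGA TCG TCC GAG GGT TAG CAG — ATG at 5, stop TAG at 47 → 45 nt; ATG at 23, stop TAG at 47 → 27 nt.
Frame 3: GGA TGG GCG TAT GCT ATA GAA TGG TTG ATC GAT CGT CCG AGG GTT AGC — no ATG→stop ORF.
Longest: frame 2, positions 5–49, 45 nt = 15 codons = 14 aa. → 15 codons.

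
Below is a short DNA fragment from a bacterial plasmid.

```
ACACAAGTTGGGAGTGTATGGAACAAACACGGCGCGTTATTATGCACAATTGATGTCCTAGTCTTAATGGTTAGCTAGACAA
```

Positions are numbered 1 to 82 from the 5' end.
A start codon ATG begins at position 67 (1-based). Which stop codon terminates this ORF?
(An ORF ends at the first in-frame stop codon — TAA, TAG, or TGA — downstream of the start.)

Codons from position 67: ATG (67–69), GTT (70–72), AGC (73–75), TAG (76–78).
The first in-frame stop codon is TAG.

TAG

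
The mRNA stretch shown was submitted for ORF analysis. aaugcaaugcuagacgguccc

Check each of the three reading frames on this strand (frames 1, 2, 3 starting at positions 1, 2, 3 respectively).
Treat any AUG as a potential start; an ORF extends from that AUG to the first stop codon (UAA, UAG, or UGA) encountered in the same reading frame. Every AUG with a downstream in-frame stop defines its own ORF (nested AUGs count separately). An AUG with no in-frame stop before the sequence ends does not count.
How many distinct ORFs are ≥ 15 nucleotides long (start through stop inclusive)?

Frame 1: AAU GCA AUG CUA GAC GGU CCC — no AUG→stop ORF.
Frame 2: AUG CAA UGC UAG ACG GUC — AUG at 2, stop UAG at 11 → 12 nt.
Frame 3: UGC AAU GCU AGA CGG UCC — no AUG→stop ORF.
No ORF reaches 15 nucleotides. Count = 0.

0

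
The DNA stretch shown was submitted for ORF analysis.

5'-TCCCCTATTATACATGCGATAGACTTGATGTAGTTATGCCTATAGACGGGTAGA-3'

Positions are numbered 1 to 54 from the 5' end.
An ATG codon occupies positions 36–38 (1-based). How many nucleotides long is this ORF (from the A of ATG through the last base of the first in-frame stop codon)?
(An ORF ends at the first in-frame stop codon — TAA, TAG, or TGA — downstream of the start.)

Codons from position 36: ATG (36–38), CCT (39–41), ATA (42–44), GAC (45–47), GGG (48–50), TAG (51–53).
TAG is the first in-frame stop; ORF spans 36–53, 18 nucleotides.

18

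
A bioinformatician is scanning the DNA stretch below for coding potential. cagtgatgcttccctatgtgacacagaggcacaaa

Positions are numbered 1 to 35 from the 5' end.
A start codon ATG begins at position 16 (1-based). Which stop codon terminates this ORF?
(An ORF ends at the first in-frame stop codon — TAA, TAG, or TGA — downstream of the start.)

Codons from position 16: ATG (16–18), TGA (19–21).
The first in-frame stop codon is TGA.

TGA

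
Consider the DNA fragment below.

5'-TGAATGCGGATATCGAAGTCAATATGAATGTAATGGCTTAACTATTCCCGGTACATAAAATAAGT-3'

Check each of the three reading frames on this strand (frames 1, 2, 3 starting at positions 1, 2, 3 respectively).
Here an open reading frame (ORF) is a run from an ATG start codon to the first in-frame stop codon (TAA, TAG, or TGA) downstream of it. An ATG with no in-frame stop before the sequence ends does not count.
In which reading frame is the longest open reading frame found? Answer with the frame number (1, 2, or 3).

1

Frame 1: TGA ATG CGG ATA TCG AAG TCA ATA TGA ATG TAA TGG CTT AAC TAT TCC CGG TAC ATA AAA TAA — ATG at 4, stop TGA at 25 → 24 nt; ATG at 28, stop TAA at 31 → 6 nt.
Frame 2: GAA TGC GGA TAT CGA AGT CAA TAT GAA TGT AAT GGC TTA ACT ATT CCC GGT ACA TAA AAT AAG — no ATG→stop ORF.
Frame 3: AAT GCG GAT ATC GAA GTC AAT ATG AAT GTA ATG GCT TAA CTA TTC CCG GTA CAT AAA ATA AGT — ATG at 24, stop TAA at 39 → 18 nt; ATG at 33, stop TAA at 39 → 9 nt.
Longest ORF is 24 nt in frame 1 (positions 4–27).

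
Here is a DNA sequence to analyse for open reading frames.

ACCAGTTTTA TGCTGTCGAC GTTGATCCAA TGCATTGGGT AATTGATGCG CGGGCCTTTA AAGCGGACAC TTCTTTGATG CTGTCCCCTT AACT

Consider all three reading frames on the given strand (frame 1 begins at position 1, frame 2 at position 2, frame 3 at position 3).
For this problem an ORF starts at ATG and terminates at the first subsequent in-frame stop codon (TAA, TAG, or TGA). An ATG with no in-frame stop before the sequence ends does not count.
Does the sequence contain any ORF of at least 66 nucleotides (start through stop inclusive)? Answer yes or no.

Frame 1: ACC AGT TTT ATG CTG TCG ACG TTG ATC CAA TGC ATT GGG TAA TTG ATG CGC GGG CCT TTA AAG CGG ACA CTT CTT TGA TGC TGT CCC CTT AAC — ATG at 10, stop TAA at 40 → 33 nt; ATG at 46, stop TGA at 76 → 33 nt.
Frame 2: CCA GTT TTA TGC TGT CGA CGT TGA TCC AAT GCA TTG GGT AAT TGA TGC GCG GGC CTT TAA AGC GGA CAC TTC TTT GAT GCT GTC CCC TTA ACT — no ATG→stop ORF.
Frame 3: CAG TTT TAT GCT GTC GAC GTT GAT CCA ATG CAT TGG GTA ATT GAT GCG CGG GCC TTT AAA GCG GAC ACT TCT TTG ATG CTG TCC CCT TAA — ATG at 30, stop TAA at 90 → 63 nt; ATG at 78, stop TAA at 90 → 15 nt.
Largest ORF found is 63 nucleotides < 66, so no.

no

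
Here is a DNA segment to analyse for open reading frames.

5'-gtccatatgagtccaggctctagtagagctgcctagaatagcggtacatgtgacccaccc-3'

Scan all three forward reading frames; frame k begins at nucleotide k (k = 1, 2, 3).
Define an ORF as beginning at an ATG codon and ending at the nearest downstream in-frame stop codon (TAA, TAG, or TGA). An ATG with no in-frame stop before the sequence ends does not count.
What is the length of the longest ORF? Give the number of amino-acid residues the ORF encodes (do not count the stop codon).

Frame 1: GTC CAT ATG AGT CCA GGC TCT AGT AGA GCT GCC TAG AAT AGC GGT ACA TGT GAC CCA CCC — ATG at 7, stop TAG at 34 → 30 nt.
Frame 2: TCC ATA TGA GTC CAG GCT CTA GTA GAG CTG CCT AGA ATA GCG GTA CAT GTG ACC CAC — no ATG→stop ORF.
Frame 3: CCA TAT GAG TCC AGG CTC TAG TAG AGC TGC CTA GAA TAG CGG TAC ATG TGA CCC ACC — ATG at 48, stop TGA at 51 → 6 nt.
Longest: frame 1, positions 7–36, 30 nt = 10 codons = 9 aa. → 9 amino acids.

9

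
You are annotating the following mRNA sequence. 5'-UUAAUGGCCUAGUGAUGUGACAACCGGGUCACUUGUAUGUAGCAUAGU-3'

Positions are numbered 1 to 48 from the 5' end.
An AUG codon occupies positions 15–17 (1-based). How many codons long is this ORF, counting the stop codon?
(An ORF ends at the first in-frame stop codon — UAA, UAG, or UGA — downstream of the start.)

Codons from position 15: AUG (15–17), UGA (18–20).
UGA is the first in-frame stop; that's 2 codons including the stop.

2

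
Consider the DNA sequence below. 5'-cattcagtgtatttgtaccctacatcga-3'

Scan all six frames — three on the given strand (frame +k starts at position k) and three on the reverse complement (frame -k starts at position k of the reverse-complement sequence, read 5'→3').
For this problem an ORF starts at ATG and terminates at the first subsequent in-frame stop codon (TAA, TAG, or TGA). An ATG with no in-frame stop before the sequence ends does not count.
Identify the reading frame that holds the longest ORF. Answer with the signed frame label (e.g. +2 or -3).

Reverse complement (5'→3'): TCGATGTAGGGTACAAATACACTGAATG
Frame +1: CAT TCA GTG TAT TTG TAC CCT ACA TCG — no ATG→stop ORF.
Frame +2: ATT CAG TGT ATT TGT ACC CTA CAT CGA — no ATG→stop ORF.
Frame +3: TTC AGT GTA TTT GTA CCC TAC ATC — no ATG→stop ORF.
Frame -1: TCG ATG TAG GGT ACA AAT ACA CTG AAT — ATG at 4, stop TAG at 7 → 6 nt.
Frame -2: CGA TGT AGG GTA CAA ATA CAC TGA ATG — no ATG→stop ORF.
Frame -3: GAT GTA GGG TAC AAA TAC ACT GAA — no ATG→stop ORF.
Longest ORF is 6 nt in frame -1 (positions 4–9).

-1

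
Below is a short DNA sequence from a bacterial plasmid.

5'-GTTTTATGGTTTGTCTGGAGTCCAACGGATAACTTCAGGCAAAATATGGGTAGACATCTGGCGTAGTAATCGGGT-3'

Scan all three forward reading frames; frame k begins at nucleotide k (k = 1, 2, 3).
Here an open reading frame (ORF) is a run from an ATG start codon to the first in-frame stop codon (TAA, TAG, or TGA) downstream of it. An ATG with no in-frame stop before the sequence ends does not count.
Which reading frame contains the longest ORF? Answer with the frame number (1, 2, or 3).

3

Frame 1: GTT TTA TGG TTT GTC TGG AGT CCA ACG GAT AAC TTC AGG CAA AAT ATG GGT AGA CAT CTG GCG TAG TAA TCG GGT — ATG at 46, stop TAG at 64 → 21 nt.
Frame 2: TTT TAT GGT TTG TCT GGA GTC CAA CGG ATA ACT TCA GGC AAA ATA TGG GTA GAC ATC TGG CGT AGT AAT CGG — no ATG→stop ORF.
Frame 3: TTT ATG GTT TGT CTG GAG TCC AAC GGA TAA CTT CAG GCA AAA TAT GGG TAG ACA TCT GGC GTA GTA ATC GGG — ATG at 6, stop TAA at 30 → 27 nt.
Longest ORF is 27 nt in frame 3 (positions 6–32).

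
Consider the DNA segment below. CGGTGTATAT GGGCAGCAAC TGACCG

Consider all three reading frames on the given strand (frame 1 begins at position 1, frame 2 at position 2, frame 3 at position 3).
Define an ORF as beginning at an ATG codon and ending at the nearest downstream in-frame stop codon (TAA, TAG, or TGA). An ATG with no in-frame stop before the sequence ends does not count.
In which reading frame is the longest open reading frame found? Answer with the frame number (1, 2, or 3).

3

Frame 1: CGG TGT ATA TGG GCA GCA ACT GAC — no ATG→stop ORF.
Frame 2: GGT GTA TAT GGG CAG CAA CTG ACC — no ATG→stop ORF.
Frame 3: GTG TAT ATG GGC AGC AAC TGA CCG — ATG at 9, stop TGA at 21 → 15 nt.
Longest ORF is 15 nt in frame 3 (positions 9–23).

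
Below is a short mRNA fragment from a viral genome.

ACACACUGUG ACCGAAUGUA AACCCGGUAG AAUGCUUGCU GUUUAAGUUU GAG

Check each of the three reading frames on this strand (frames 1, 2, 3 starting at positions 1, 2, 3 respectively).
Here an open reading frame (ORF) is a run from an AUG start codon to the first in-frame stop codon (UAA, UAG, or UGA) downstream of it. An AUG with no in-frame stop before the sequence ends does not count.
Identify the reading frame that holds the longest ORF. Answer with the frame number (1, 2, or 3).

2

Frame 1: ACA CAC UGU GAC CGA AUG UAA ACC CGG UAG AAU GCU UGC UGU UUA AGU UUG — AUG at 16, stop UAA at 19 → 6 nt.
Frame 2: CAC ACU GUG ACC GAA UGU AAA CCC GGU AGA AUG CUU GCU GUU UAA GUU UGA — AUG at 32, stop UAA at 44 → 15 nt.
Frame 3: ACA CUG UGA CCG AAU GUA AAC CCG GUA GAA UGC UUG CUG UUU AAG UUU GAG — no AUG→stop ORF.
Longest ORF is 15 nt in frame 2 (positions 32–46).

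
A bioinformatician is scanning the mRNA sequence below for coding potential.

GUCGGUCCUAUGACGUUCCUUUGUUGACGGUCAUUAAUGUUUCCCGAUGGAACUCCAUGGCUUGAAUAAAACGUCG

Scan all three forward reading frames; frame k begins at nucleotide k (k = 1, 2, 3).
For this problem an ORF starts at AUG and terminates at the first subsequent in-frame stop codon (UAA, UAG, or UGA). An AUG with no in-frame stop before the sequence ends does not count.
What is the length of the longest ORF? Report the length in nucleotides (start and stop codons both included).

Frame 1: GUC GGU CCU AUG ACG UUC CUU UGU UGA CGG UCA UUA AUG UUU CCC GAU GGA ACU CCA UGG CUU GAA UAA AAC GUC — AUG at 10, stop UGA at 25 → 18 nt; AUG at 37, stop UAA at 67 → 33 nt.
Frame 2: UCG GUC CUA UGA CGU UCC UUU GUU GAC GGU CAU UAA UGU UUC CCG AUG GAA CUC CAU GGC UUG AAU AAA ACG UCG — no AUG→stop ORF.
Frame 3: CGG UCC UAU GAC GUU CCU UUG UUG ACG GUC AUU AAU GUU UCC CGA UGG AAC UCC AUG GCU UGA AUA AAA CGU — AUG at 57, stop UGA at 63 → 9 nt.
Longest: frame 1, positions 37–69, 33 nt = 11 codons = 10 aa. → 33 nucleotides.

33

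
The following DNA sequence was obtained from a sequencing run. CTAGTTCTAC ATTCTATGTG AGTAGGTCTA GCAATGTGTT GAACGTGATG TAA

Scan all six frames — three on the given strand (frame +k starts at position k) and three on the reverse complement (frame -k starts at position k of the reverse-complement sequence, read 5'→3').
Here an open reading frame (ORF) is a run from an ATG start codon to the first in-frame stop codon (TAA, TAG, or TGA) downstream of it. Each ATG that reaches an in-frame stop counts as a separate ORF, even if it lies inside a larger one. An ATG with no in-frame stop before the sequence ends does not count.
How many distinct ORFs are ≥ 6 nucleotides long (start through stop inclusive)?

Reverse complement (5'→3'): TTACATCACGTTCAACACATTGCTAGACCTACTCACATAGAATGTAGAACTAG
Frame +1: CTA GTT CTA CAT TCT ATG TGA GTA GGT CTA GCA ATG TGT TGA ACG TGA TGT — ATG at 16, stop TGA at 19 → 6 nt; ATG at 34, stop TGA at 40 → 9 nt.
Frame +2: TAG TTC TAC ATT CTA TGT GAG TAG GTC TAG CAA TGT GTT GAA CGT GAT GTA — no ATG→stop ORF.
Frame +3: AGT TCT ACA TTC TAT GTG AGT AGG TCT AGC AAT GTG TTG AAC GTG ATG TAA — ATG at 48, stop TAA at 51 → 6 nt.
Frame -1: TTA CAT CAC GTT CAA CAC ATT GCT AGA CCT ACT CAC ATA GAA TGT AGA ACT — no ATG→stop ORF.
Frame -2: TAC ATC ACG TTC AAC ACA TTG CTA GAC CTA CTC ACA TAG AAT GTA GAA CTA — no ATG→stop ORF.
Frame -3: ACA TCA CGT TCA ACA CAT TGC TAG ACC TAC TCA CAT AGA ATG TAG AAC TAG — ATG at 42, stop TAG at 45 → 6 nt.
ORFs ≥ 6 nucleotides: frame +1 16–21 (6 nucleotides), frame +1 34–42 (9 nucleotides), frame +3 48–53 (6 nucleotides), frame -3 42–47 (6 nucleotides). Count = 4.

4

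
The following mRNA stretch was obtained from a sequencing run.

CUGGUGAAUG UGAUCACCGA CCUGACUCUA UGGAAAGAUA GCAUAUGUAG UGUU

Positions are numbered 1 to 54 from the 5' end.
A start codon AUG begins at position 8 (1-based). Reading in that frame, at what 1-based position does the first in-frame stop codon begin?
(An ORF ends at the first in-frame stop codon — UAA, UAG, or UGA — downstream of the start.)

11

Codons from position 8: AUG (8–10), UGA (11–13).
UGA is a stop codon; it begins at position 11.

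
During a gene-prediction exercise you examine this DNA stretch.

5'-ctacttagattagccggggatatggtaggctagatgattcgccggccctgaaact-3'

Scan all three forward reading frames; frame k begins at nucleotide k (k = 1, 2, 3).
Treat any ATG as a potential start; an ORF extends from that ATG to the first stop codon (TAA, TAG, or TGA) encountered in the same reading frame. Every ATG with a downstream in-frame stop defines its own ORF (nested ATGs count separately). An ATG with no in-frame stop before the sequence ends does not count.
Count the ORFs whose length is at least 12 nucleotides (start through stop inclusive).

2

Frame 1: CTA CTT AGA TTA GCC GGG GAT ATG GTA GGC TAG ATG ATT CGC CGG CCC TGA AAC — ATG at 22, stop TAG at 31 → 12 nt; ATG at 34, stop TGA at 49 → 18 nt.
Frame 2: TAC TTA GAT TAG CCG GGG ATA TGG TAG GCT AGA TGA TTC GCC GGC CCT GAA ACT — no ATG→stop ORF.
Frame 3: ACT TAG ATT AGC CGG GGA TAT GGT AGG CTA GAT GAT TCG CCG GCC CTG AAA — no ATG→stop ORF.
ORFs ≥ 12 nucleotides: frame 1 22–33 (12 nucleotides), frame 1 34–51 (18 nucleotides). Count = 2.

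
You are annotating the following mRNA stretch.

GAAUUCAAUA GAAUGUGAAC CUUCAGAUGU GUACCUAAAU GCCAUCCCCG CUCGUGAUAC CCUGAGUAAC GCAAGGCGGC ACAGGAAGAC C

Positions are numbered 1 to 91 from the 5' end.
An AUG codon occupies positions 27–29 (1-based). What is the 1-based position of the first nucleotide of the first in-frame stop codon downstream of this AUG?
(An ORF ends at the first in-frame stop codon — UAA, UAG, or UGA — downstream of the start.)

36

Codons from position 27: AUG (27–29), UGU (30–32), ACC (33–35), UAA (36–38).
UAA is a stop codon; it begins at position 36.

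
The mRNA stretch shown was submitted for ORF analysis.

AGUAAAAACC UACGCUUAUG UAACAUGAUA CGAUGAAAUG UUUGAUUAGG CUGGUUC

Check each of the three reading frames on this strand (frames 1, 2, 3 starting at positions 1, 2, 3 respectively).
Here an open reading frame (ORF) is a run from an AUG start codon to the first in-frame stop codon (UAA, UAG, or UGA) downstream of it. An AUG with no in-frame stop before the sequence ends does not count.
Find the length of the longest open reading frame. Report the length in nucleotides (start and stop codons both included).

12

Frame 1: AGU AAA AAC CUA CGC UUA UGU AAC AUG AUA CGA UGA AAU GUU UGA UUA GGC UGG UUC — AUG at 25, stop UGA at 34 → 12 nt.
Frame 2: GUA AAA ACC UAC GCU UAU GUA ACA UGA UAC GAU GAA AUG UUU GAU UAG GCU GGU — AUG at 38, stop UAG at 47 → 12 nt.
Frame 3: UAA AAA CCU ACG CUU AUG UAA CAU GAU ACG AUG AAA UGU UUG AUU AGG CUG GUU — AUG at 18, stop UAA at 21 → 6 nt.
Longest: frame 1, positions 25–36, 12 nt = 4 codons = 3 aa. → 12 nucleotides.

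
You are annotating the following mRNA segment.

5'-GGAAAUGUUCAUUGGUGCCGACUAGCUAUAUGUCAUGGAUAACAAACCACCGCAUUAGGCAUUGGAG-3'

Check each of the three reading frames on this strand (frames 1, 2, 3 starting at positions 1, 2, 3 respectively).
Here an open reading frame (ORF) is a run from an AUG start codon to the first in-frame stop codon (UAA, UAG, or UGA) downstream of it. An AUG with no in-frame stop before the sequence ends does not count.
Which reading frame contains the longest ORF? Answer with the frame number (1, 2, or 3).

Frame 1: GGA AAU GUU CAU UGG UGC CGA CUA GCU AUA UGU CAU GGA UAA CAA ACC ACC GCA UUA GGC AUU GGA — no AUG→stop ORF.
Frame 2: GAA AUG UUC AUU GGU GCC GAC UAG CUA UAU GUC AUG GAU AAC AAA CCA CCG CAU UAG GCA UUG GAG — AUG at 5, stop UAG at 23 → 21 nt; AUG at 35, stop UAG at 56 → 24 nt.
Frame 3: AAA UGU UCA UUG GUG CCG ACU AGC UAU AUG UCA UGG AUA ACA AAC CAC CGC AUU AGG CAU UGG — no AUG→stop ORF.
Longest ORF is 24 nt in frame 2 (positions 35–58).

2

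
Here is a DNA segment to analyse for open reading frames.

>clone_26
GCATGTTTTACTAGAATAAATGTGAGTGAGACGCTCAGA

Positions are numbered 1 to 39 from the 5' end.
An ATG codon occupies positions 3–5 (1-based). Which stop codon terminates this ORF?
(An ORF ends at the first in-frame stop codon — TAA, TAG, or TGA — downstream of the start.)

Codons from position 3: ATG (3–5), TTT (6–8), TAC (9–11), TAG (12–14).
The first in-frame stop codon is TAG.

TAG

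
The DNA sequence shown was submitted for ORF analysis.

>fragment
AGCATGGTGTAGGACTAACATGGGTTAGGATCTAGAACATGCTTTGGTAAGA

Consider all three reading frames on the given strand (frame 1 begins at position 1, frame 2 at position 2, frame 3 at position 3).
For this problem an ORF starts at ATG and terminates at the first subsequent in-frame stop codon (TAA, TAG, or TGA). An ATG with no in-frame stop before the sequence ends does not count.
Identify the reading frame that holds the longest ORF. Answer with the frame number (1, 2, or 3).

3

Frame 1: AGC ATG GTG TAG GAC TAA CAT GGG TTA GGA TCT AGA ACA TGC TTT GGT AAG — ATG at 4, stop TAG at 10 → 9 nt.
Frame 2: GCA TGG TGT AGG ACT AAC ATG GGT TAG GAT CTA GAA CAT GCT TTG GTA AGA — ATG at 20, stop TAG at 26 → 9 nt.
Frame 3: CAT GGT GTA GGA CTA ACA TGG GTT AGG ATC TAG AAC ATG CTT TGG TAA — ATG at 39, stop TAA at 48 → 12 nt.
Longest ORF is 12 nt in frame 3 (positions 39–50).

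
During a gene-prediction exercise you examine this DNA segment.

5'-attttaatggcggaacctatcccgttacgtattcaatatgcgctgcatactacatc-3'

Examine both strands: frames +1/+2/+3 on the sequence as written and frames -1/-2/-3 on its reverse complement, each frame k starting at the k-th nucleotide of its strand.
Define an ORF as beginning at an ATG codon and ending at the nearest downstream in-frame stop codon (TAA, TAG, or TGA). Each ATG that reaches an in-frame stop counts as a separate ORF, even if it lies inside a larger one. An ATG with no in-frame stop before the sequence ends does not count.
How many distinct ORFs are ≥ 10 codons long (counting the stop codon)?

0

Reverse complement (5'→3'): GATGTAGTATGCAGCGCATATTGAATACGTAACGGGATAGGTTCCGCCATTAAAAT
Frame +1: ATT TTA ATG GCG GAA CCT ATC CCG TTA CGT ATT CAA TAT GCG CTG CAT ACT ACA — no ATG→stop ORF.
Frame +2: TTT TAA TGG CGG AAC CTA TCC CGT TAC GTA TTC AAT ATG CGC TGC ATA CTA CAT — no ATG→stop ORF.
Frame +3: TTT AAT GGC GGA ACC TAT CCC GTT ACG TAT TCA ATA TGC GCT GCA TAC TAC ATC — no ATG→stop ORF.
Frame -1: GAT GTA GTA TGC AGC GCA TAT TGA ATA CGT AAC GGG ATA GGT TCC GCC ATT AAA — no ATG→stop ORF.
Frame -2: ATG TAG TAT GCA GCG CAT ATT GAA TAC GTA ACG GGA TAG GTT CCG CCA TTA AAA — ATG at 2, stop TAG at 5 → 6 nt.
Frame -3: TGT AGT ATG CAG CGC ATA TTG AAT ACG TAA CGG GAT AGG TTC CGC CAT TAA AAT — ATG at 9, stop TAA at 30 → 24 nt.
No ORF reaches 10 codons. Count = 0.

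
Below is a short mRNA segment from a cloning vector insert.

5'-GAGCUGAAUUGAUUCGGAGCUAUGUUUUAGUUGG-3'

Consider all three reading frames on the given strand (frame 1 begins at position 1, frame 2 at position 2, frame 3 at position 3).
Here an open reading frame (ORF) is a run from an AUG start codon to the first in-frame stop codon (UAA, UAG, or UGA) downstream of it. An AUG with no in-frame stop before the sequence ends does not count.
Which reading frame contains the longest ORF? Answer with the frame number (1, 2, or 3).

1

Frame 1: GAG CUG AAU UGA UUC GGA GCU AUG UUU UAG UUG — AUG at 22, stop UAG at 28 → 9 nt.
Frame 2: AGC UGA AUU GAU UCG GAG CUA UGU UUU AGU UGG — no AUG→stop ORF.
Frame 3: GCU GAA UUG AUU CGG AGC UAU GUU UUA GUU — no AUG→stop ORF.
Longest ORF is 9 nt in frame 1 (positions 22–30).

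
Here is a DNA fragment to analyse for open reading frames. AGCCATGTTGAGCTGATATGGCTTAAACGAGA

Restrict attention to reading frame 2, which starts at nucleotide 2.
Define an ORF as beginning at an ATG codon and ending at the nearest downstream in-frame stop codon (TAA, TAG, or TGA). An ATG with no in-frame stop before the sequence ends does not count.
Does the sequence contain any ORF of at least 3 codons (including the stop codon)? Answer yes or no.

Frame 2: GCC ATG TTG AGC TGA TAT GGC TTA AAC GAG — ATG at 5, stop TGA at 14 → 12 nt.
Frame 2 has an ORF of 4 codons (positions 5–16) ≥ 3, so yes.

yes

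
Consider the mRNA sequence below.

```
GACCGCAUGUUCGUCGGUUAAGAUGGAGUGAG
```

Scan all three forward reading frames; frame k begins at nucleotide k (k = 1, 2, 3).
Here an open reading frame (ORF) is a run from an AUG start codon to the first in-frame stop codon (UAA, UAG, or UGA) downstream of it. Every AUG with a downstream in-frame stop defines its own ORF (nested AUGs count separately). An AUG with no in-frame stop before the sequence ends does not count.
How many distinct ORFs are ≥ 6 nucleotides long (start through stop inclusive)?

Frame 1: GAC CGC AUG UUC GUC GGU UAA GAU GGA GUG — AUG at 7, stop UAA at 19 → 15 nt.
Frame 2: ACC GCA UGU UCG UCG GUU AAG AUG GAG UGA — AUG at 23, stop UGA at 29 → 9 nt.
Frame 3: CCG CAU GUU CGU CGG UUA AGA UGG AGU GAG — no AUG→stop ORF.
ORFs ≥ 6 nucleotides: frame 1 7–21 (15 nucleotides), frame 2 23–31 (9 nucleotides). Count = 2.

2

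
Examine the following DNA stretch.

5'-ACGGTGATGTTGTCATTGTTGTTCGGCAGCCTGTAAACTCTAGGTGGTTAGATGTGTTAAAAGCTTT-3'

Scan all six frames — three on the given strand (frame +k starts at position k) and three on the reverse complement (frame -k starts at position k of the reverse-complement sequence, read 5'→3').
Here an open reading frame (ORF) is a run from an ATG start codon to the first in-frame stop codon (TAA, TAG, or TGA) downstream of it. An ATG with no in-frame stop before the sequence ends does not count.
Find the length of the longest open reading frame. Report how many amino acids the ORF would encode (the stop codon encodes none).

9

Reverse complement (5'→3'): AAAGCTTTTAACACATCTAACCACCTAGAGTTTACAGGCTGCCGAACAACAATGACAACATCACCGT
Frame +1: ACG GTG ATG TTG TCA TTG TTG TTC GGC AGC CTG TAA ACT CTA GGT GGT TAG ATG TGT TAA AAG CTT — ATG at 7, stop TAA at 34 → 30 nt; ATG at 52, stop TAA at 58 → 9 nt.
Frame +2: CGG TGA TGT TGT CAT TGT TGT TCG GCA GCC TGT AAA CTC TAG GTG GTT AGA TGT GTT AAA AGC TTT — no ATG→stop ORF.
Frame +3: GGT GAT GTT GTC ATT GTT GTT CGG CAG CCT GTA AAC TCT AGG TGG TTA GAT GTG TTA AAA GCT — no ATG→stop ORF.
Frame -1: AAA GCT TTT AAC ACA TCT AAC CAC CTA GAG TTT ACA GGC TGC CGA ACA ACA ATG ACA ACA TCA CCG — no ATG→stop ORF.
Frame -2: AAG CTT TTA ACA CAT CTA ACC ACC TAG AGT TTA CAG GCT GCC GAA CAA CAA TGA CAA CAT CAC CGT — no ATG→stop ORF.
Frame -3: AGC TTT TAA CAC ATC TAA CCA CCT AGA GTT TAC AGG CTG CCG AAC AAC AAT GAC AAC ATC ACC — no ATG→stop ORF.
Longest: frame +1, positions 7–36, 30 nt = 10 codons = 9 aa. → 9 amino acids.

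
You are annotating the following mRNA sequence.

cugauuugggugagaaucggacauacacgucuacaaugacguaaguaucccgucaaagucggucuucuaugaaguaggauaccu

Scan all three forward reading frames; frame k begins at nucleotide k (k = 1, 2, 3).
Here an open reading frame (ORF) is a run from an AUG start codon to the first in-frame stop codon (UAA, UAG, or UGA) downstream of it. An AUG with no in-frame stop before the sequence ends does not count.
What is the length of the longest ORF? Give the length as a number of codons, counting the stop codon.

Frame 1: CUG AUU UGG GUG AGA AUC GGA CAU ACA CGU CUA CAA UGA CGU AAG UAU CCC GUC AAA GUC GGU CUU CUA UGA AGU AGG AUA CCU — no AUG→stop ORF.
Frame 2: UGA UUU GGG UGA GAA UCG GAC AUA CAC GUC UAC AAU GAC GUA AGU AUC CCG UCA AAG UCG GUC UUC UAU GAA GUA GGA UAC — no AUG→stop ORF.
Frame 3: GAU UUG GGU GAG AAU CGG ACA UAC ACG UCU ACA AUG ACG UAA GUA UCC CGU CAA AGU CGG UCU UCU AUG AAG UAG GAU ACC — AUG at 36, stop UAA at 42 → 9 nt; AUG at 69, stop UAG at 75 → 9 nt.
Longest: frame 3, positions 36–44, 9 nt = 3 codons = 2 aa. → 3 codons.

3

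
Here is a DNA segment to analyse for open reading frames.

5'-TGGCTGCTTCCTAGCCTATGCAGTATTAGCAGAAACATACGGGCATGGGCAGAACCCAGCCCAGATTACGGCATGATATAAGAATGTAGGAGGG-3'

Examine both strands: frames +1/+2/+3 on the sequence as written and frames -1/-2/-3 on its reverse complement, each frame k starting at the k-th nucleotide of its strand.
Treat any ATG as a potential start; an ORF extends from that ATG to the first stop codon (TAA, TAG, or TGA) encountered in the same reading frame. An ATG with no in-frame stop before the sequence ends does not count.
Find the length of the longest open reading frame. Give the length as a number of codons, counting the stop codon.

15

Reverse complement (5'→3'): CCCTCCTACATTCTTATATCATGCCGTAATCTGGGCTGGGTTCTGCCCATGCCCGTATGTTTCTGCTAATACTGCATAGGCTAGGAAGCAGCCA
Frame +1: TGG CTG CTT CCT AGC CTA TGC AGT ATT AGC AGA AAC ATA CGG GCA TGG GCA GAA CCC AGC CCA GAT TAC GGC ATG ATA TAA GAA TGT AGG AGG — ATG at 73, stop TAA at 79 → 9 nt.
Frame +2: GGC TGC TTC CTA GCC TAT GCA GTA TTA GCA GAA ACA TAC GGG CAT GGG CAG AAC CCA GCC CAG ATT ACG GCA TGA TAT AAG AAT GTA GGA GGG — no ATG→stop ORF.
Frame +3: GCT GCT TCC TAG CCT ATG CAG TAT TAG CAG AAA CAT ACG GGC ATG GGC AGA ACC CAG CCC AGA TTA CGG CAT GAT ATA AGA ATG TAG GAG — ATG at 18, stop TAG at 27 → 12 nt; ATG at 45, stop TAG at 87 → 45 nt; ATG at 84, stop TAG at 87 → 6 nt.
Frame -1: CCC TCC TAC ATT CTT ATA TCA TGC CGT AAT CTG GGC TGG GTT CTG CCC ATG CCC GTA TGT TTC TGC TAA TAC TGC ATA GGC TAG GAA GCA GCC — ATG at 49, stop TAA at 67 → 21 nt.
Frame -2: CCT CCT ACA TTC TTA TAT CAT GCC GTA ATC TGG GCT GGG TTC TGC CCA TGC CCG TAT GTT TCT GCT AAT ACT GCA TAG GCT AGG AAG CAG CCA — no ATG→stop ORF.
Frame -3: CTC CTA CAT TCT TAT ATC ATG CCG TAA TCT GGG CTG GGT TCT GCC CAT GCC CGT ATG TTT CTG CTA ATA CTG CAT AGG CTA GGA AGC AGC — ATG at 21, stop TAA at 27 → 9 nt.
Longest: frame +3, positions 45–89, 45 nt = 15 codons = 14 aa. → 15 codons.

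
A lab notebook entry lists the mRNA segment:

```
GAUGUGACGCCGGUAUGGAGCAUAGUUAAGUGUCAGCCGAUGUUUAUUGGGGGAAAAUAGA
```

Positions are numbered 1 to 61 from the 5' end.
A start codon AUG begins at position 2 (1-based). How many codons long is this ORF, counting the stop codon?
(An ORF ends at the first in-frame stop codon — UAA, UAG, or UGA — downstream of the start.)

2

Codons from position 2: AUG (2–4), UGA (5–7).
UGA is the first in-frame stop; that's 2 codons including the stop.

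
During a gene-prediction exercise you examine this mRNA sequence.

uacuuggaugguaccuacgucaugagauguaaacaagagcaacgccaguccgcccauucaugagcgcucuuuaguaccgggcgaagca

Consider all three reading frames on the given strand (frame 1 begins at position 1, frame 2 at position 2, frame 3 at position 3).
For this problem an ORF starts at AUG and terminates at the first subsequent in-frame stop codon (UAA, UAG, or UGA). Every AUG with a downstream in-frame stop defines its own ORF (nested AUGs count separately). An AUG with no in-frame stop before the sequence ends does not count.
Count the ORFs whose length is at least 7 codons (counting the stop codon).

Frame 1: UAC UUG GAU GGU ACC UAC GUC AUG AGA UGU AAA CAA GAG CAA CGC CAG UCC GCC CAU UCA UGA GCG CUC UUU AGU ACC GGG CGA AGC — AUG at 22, stop UGA at 61 → 42 nt.
Frame 2: ACU UGG AUG GUA CCU ACG UCA UGA GAU GUA AAC AAG AGC AAC GCC AGU CCG CCC AUU CAU GAG CGC UCU UUA GUA CCG GGC GAA GCA — AUG at 8, stop UGA at 23 → 18 nt.
Frame 3: CUU GGA UGG UAC CUA CGU CAU GAG AUG UAA ACA AGA GCA ACG CCA GUC CGC CCA UUC AUG AGC GCU CUU UAG UAC CGG GCG AAG — AUG at 27, stop UAA at 30 → 6 nt; AUG at 60, stop UAG at 72 → 15 nt.
ORFs ≥ 7 codons: frame 1 22–63 (14 codons). Count = 1.

1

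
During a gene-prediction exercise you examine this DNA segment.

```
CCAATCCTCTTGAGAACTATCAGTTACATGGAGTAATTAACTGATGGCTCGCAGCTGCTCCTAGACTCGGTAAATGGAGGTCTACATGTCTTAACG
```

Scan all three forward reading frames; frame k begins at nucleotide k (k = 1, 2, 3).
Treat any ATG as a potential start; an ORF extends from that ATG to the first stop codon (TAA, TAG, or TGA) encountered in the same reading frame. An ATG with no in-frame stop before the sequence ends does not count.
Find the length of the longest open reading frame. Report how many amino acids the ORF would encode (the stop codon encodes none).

Frame 1: CCA ATC CTC TTG AGA ACT ATC AGT TAC ATG GAG TAA TTA ACT GAT GGC TCG CAG CTG CTC CTA GAC TCG GTA AAT GGA GGT CTA CAT GTC TTA ACG — ATG at 28, stop TAA at 34 → 9 nt.
Frame 2: CAA TCC TCT TGA GAA CTA TCA GTT ACA TGG AGT AAT TAA CTG ATG GCT CGC AGC TGC TCC TAG ACT CGG TAA ATG GAG GTC TAC ATG TCT TAA — ATG at 44, stop TAG at 62 → 21 nt; ATG at 74, stop TAA at 92 → 21 nt; ATG at 86, stop TAA at 92 → 9 nt.
Frame 3: AAT CCT CTT GAG AAC TAT CAG TTA CAT GGA GTA ATT AAC TGA TGG CTC GCA GCT GCT CCT AGA CTC GGT AAA TGG AGG TCT ACA TGT CTT AAC — no ATG→stop ORF.
Longest: frame 2, positions 44–64, 21 nt = 7 codons = 6 aa. → 6 amino acids.

6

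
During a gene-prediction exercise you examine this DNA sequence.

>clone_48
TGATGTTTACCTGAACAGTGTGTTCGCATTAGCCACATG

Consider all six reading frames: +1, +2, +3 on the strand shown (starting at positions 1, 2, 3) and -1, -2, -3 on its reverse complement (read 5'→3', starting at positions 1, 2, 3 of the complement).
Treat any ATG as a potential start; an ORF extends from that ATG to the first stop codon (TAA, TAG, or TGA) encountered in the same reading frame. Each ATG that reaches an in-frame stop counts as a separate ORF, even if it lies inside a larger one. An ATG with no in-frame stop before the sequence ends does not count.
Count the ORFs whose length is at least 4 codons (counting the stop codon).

Reverse complement (5'→3'): CATGTGGCTAATGCGAACACACTGTTCAGGTAAACATCA
Frame +1: TGA TGT TTA CCT GAA CAG TGT GTT CGC ATT AGC CAC ATG — no ATG→stop ORF.
Frame +2: GAT GTT TAC CTG AAC AGT GTG TTC GCA TTA GCC ACA — no ATG→stop ORF.
Frame +3: ATG TTT ACC TGA ACA GTG TGT TCG CAT TAG CCA CAT — ATG at 3, stop TGA at 12 → 12 nt.
Frame -1: CAT GTG GCT AAT GCG AAC ACA CTG TTC AGG TAA ACA TCA — no ATG→stop ORF.
Frame -2: ATG TGG CTA ATG CGA ACA CAC TGT TCA GGT AAA CAT — no ATG→stop ORF.
Frame -3: TGT GGC TAA TGC GAA CAC ACT GTT CAG GTA AAC ATC — no ATG→stop ORF.
ORFs ≥ 4 codons: frame +3 3–14 (4 codons). Count = 1.

1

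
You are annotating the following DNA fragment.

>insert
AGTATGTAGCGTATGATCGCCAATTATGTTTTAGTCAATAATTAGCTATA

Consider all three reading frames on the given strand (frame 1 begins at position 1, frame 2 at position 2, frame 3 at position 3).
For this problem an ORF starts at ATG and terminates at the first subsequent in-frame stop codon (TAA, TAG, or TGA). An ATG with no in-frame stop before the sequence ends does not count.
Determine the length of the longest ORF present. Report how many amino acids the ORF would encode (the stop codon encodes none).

10

Frame 1: AGT ATG TAG CGT ATG ATC GCC AAT TAT GTT TTA GTC AAT AAT TAG CTA — ATG at 4, stop TAG at 7 → 6 nt; ATG at 13, stop TAG at 43 → 33 nt.
Frame 2: GTA TGT AGC GTA TGA TCG CCA ATT ATG TTT TAG TCA ATA ATT AGC TAT — ATG at 26, stop TAG at 32 → 9 nt.
Frame 3: TAT GTA GCG TAT GAT CGC CAA TTA TGT TTT AGT CAA TAA TTA GCT ATA — no ATG→stop ORF.
Longest: frame 1, positions 13–45, 33 nt = 11 codons = 10 aa. → 10 amino acids.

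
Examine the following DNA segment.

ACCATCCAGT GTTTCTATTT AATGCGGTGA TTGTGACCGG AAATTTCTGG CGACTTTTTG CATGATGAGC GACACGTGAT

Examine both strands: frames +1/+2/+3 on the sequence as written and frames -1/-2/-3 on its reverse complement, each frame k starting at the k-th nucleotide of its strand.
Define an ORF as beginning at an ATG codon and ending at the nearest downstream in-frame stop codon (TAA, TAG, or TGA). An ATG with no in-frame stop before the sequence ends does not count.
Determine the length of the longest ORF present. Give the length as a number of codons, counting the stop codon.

15

Reverse complement (5'→3'): ATCACGTGTCGCTCATCATGCAAAAAGTCGCCAGAAATTTCCGGTCACAATCACCGCATTAAATAGAAACACTGGATGGT
Frame +1: ACC ATC CAG TGT TTC TAT TTA ATG CGG TGA TTG TGA CCG GAA ATT TCT GGC GAC TTT TTG CAT GAT GAG CGA CAC GTG — ATG at 22, stop TGA at 28 → 9 nt.
Frame +2: CCA TCC AGT GTT TCT ATT TAA TGC GGT GAT TGT GAC CGG AAA TTT CTG GCG ACT TTT TGC ATG ATG AGC GAC ACG TGA — ATG at 62, stop TGA at 77 → 18 nt; ATG at 65, stop TGA at 77 → 15 nt.
Frame +3: CAT CCA GTG TTT CTA TTT AAT GCG GTG ATT GTG ACC GGA AAT TTC TGG CGA CTT TTT GCA TGA TGA GCG ACA CGT GAT — no ATG→stop ORF.
Frame -1: ATC ACG TGT CGC TCA TCA TGC AAA AAG TCG CCA GAA ATT TCC GGT CAC AAT CAC CGC ATT AAA TAG AAA CAC TGG ATG — no ATG→stop ORF.
Frame -2: TCA CGT GTC GCT CAT CAT GCA AAA AGT CGC CAG AAA TTT CCG GTC ACA ATC ACC GCA TTA AAT AGA AAC ACT GGA TGG — no ATG→stop ORF.
Frame -3: CAC GTG TCG CTC ATC ATG CAA AAA GTC GCC AGA AAT TTC CGG TCA CAA TCA CCG CAT TAA ATA GAA ACA CTG GAT GGT — ATG at 18, stop TAA at 60 → 45 nt.
Longest: frame -3, positions 18–62, 45 nt = 15 codons = 14 aa. → 15 codons.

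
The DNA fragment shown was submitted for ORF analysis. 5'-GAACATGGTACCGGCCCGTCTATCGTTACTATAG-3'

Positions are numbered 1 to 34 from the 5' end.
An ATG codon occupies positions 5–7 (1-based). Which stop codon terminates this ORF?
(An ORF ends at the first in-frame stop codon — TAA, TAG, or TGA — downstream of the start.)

Codons from position 5: ATG (5–7), GTA (8–10), CCG (11–13), GCC (14–16), CGT (17–19), CTA (20–22), TCG (23–25), TTA (26–28), CTA (29–31), TAG (32–34).
The first in-frame stop codon is TAG.

TAG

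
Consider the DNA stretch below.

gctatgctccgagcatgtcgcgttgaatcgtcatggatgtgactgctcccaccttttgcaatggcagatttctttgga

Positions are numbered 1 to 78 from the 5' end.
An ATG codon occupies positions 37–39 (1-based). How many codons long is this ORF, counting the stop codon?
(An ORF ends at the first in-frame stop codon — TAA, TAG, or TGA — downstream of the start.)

2

Codons from position 37: ATG (37–39), TGA (40–42).
TGA is the first in-frame stop; that's 2 codons including the stop.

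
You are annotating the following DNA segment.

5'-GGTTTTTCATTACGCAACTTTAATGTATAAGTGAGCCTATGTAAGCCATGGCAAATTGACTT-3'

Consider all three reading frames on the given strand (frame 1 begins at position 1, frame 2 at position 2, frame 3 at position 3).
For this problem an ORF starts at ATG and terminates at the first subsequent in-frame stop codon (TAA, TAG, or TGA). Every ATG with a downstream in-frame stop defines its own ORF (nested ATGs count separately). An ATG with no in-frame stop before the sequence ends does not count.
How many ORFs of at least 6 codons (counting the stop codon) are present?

0

Frame 1: GGT TTT TCA TTA CGC AAC TTT AAT GTA TAA GTG AGC CTA TGT AAG CCA TGG CAA ATT GAC — no ATG→stop ORF.
Frame 2: GTT TTT CAT TAC GCA ACT TTA ATG TAT AAG TGA GCC TAT GTA AGC CAT GGC AAA TTG ACT — ATG at 23, stop TGA at 32 → 12 nt.
Frame 3: TTT TTC ATT ACG CAA CTT TAA TGT ATA AGT GAG CCT ATG TAA GCC ATG GCA AAT TGA CTT — ATG at 39, stop TAA at 42 → 6 nt; ATG at 48, stop TGA at 57 → 12 nt.
No ORF reaches 6 codons. Count = 0.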